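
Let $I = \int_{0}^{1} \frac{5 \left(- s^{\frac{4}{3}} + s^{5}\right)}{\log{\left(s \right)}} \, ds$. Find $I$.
$\log{\left(\frac{1889568}{16807} \right)}$

Consider the one-parameter family: let $I(a) = \int_{0}^{1} \frac{5 \left(- s^{\frac{4}{3}} + s^{a}\right)}{\log{\left(s \right)}} \, ds$.

Since $\dfrac{\partial}{\partial a}\,s^{a} = s^{a} \ln s$, the $\ln s$ in the denominator cancels and
$$\frac{dI}{da} = \int_{0}^{1} 5 s^{a} \, ds = 5 \left[\frac{s^{a+1}}{a+1}\right]_0^1 = \frac{5}{a + 1}.$$

Integrating with respect to $a$ gives $I(a) = \log{\left(\frac{243 \left(a + 1\right)^{5}}{16807} \right)} + C$.

At $a = \frac{4}{3}$ the integrand is identically $0$, so $I(\frac{4}{3}) = 0$. The closed form gives $0$, hence $C = 0$.

Setting $a = 5$:
$$I = \log{\left(\frac{1889568}{16807} \right)}.$$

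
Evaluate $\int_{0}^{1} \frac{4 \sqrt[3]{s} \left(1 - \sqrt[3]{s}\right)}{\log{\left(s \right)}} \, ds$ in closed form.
$- \log{\left(\frac{625}{256} \right)}$

Consider the one-parameter family: let $I(a) = \int_{0}^{1} \frac{4 \left(\sqrt[3]{s} - s^{a}\right)}{\log{\left(s \right)}} \, ds$.

Since $\dfrac{\partial}{\partial a}\,s^{a} = s^{a} \ln s$, the $\ln s$ in the denominator cancels and
$$\frac{dI}{da} = \int_{0}^{1} -4 s^{a} \, ds = -4 \left[\frac{s^{a+1}}{a+1}\right]_0^1 = - \frac{4}{a + 1}.$$

Integrating with respect to $a$ gives $I(a) = - \log{\left(\frac{81 \left(a + 1\right)^{4}}{256} \right)} + C$.

At $a = \frac{1}{3}$ the integrand is identically $0$, so $I(\frac{1}{3}) = 0$. The closed form gives $0$, hence $C = 0$.

Setting $a = \frac{2}{3}$:
$$I = - \log{\left(\frac{625}{256} \right)}.$$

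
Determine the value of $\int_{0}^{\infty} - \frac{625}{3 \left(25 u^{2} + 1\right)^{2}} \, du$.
$- \frac{125 \pi}{12}$

Begin with the known result
$$J(a) = \int_{0}^{\infty} - \frac{1}{3 \left(a^{2} + u^{2}\right)} \, du = - \frac{\pi}{6 a}.$$

Differentiating under the integral sign with respect to $a$,
$$\frac{dJ}{da} = \int_{0}^{\infty} \frac{2 a}{3 \left(a^{2} + u^{2}\right)^{2}} \, du = \frac{\pi}{6 a^{2}},$$
so $\int_{0}^{\infty} - \frac{1}{3 \left(a^{2} + u^{2}\right)^{2}} \, du = - \frac{\pi}{12 a^{3}}$.

Setting $a = \frac{1}{5}$:
$$I = - \frac{125 \pi}{12}.$$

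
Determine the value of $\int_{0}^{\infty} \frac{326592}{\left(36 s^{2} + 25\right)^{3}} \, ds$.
$\frac{10206 \pi}{3125}$

Start from the standard arctangent integral
$$J(a) = \int_{0}^{\infty} \frac{7}{a^{2} + s^{2}} \, ds = \frac{7 \pi}{2 a}.$$

Differentiating under the integral sign with respect to $a$,
$$\frac{dJ}{da} = \int_{0}^{\infty} - \frac{14 a}{\left(a^{2} + s^{2}\right)^{2}} \, ds = - \frac{7 \pi}{2 a^{2}},$$
so $\int_{0}^{\infty} \frac{7}{\left(a^{2} + s^{2}\right)^{2}} \, ds = \frac{7 \pi}{4 a^{3}}$.

Repeating — each differentiation of $1/(s^2+a^2)^j$ produces $-2ja/(s^2+a^2)^{j+1}$ — and dividing through by $-2ja$ at each step yields, after $2$ differentiations in total,
$$\int_{0}^{\infty} \frac{7}{\left(a^{2} + s^{2}\right)^{3}} \, ds = \frac{21 \pi}{16 a^{5}}.$$

Setting $a = \frac{5}{6}$:
$$I = \frac{10206 \pi}{3125}.$$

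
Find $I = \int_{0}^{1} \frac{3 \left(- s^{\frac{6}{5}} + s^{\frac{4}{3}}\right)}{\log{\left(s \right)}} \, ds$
$\log{\left(\frac{42875}{35937} \right)}$

Replace the exponent $\frac{4}{3}$ by a parameter $a$: let $I(a) = \int_{0}^{1} \frac{3 \left(- s^{\frac{6}{5}} + s^{a}\right)}{\log{\left(s \right)}} \, ds$.

Since $\dfrac{\partial}{\partial a}\,s^{a} = s^{a} \ln s$, the $\ln s$ in the denominator cancels and
$$\frac{dI}{da} = \int_{0}^{1} 3 s^{a} \, ds = 3 \left[\frac{s^{a+1}}{a+1}\right]_0^1 = \frac{3}{a + 1}.$$

Integrating with respect to $a$ gives $I(a) = \log{\left(\frac{125 \left(a + 1\right)^{3}}{1331} \right)} + C$.

At $a = \frac{6}{5}$ the integrand is identically $0$, so $I(\frac{6}{5}) = 0$. The closed form gives $0$, hence $C = 0$.

Setting $a = \frac{4}{3}$:
$$I = \log{\left(\frac{42875}{35937} \right)}.$$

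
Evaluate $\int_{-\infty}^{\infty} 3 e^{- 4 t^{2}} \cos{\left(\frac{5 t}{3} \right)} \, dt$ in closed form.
$\frac{3 \sqrt{\pi}}{2 e^{\frac{25}{144}}}$

Define $I(b) = \int_{-\infty}^{\infty} 3 e^{- 4 t^{2}} \cos{\left(b t \right)} \, dt$.

Differentiating under the integral sign,
$$I'(b) = \int_{-\infty}^{\infty} - 3 t e^{- 4 t^{2}} \sin{\left(b t \right)} \, dt.$$

Integrate $\int_{-\infty}^{\infty} t \sin(b t)\, e^{- 4 t^{2}}\, dt$ by parts with $u = \sin(b t)$ and $dv = t\, e^{- 4 t^{2}}\, dt$, giving $v = - \frac{e^{- 4 t^{2}}}{8}$. The boundary term vanishes and
$$\int_{-\infty}^{\infty} t \sin(b t)\, e^{- 4 t^{2}}\, dt = \frac{b}{8} \int_{-\infty}^{\infty} \cos(b t)\, e^{- 4 t^{2}}\, dt,$$
so $I'(b) = - \frac{b}{8}\, I(b)$.

This is a separable first-order ODE; solving with the initial condition $I(0) = \int_{-\infty}^{\infty} 3 e^{- 4 t^{2}}\,dt = \frac{3 \sqrt{\pi}}{2}$ gives
$$I(b) = \frac{3 \sqrt{\pi} e^{- \frac{b^{2}}{16}}}{2}.$$

Setting $b = \frac{5}{3}$:
$$I = \frac{3 \sqrt{\pi}}{2 e^{\frac{25}{144}}}.$$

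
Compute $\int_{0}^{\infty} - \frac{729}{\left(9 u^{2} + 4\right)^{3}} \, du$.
$- \frac{729 \pi}{512}$

Recall the elementary integral
$$J(a) = \int_{0}^{\infty} - \frac{1}{a^{2} + u^{2}} \, du = - \frac{\pi}{2 a}.$$

Differentiating under the integral sign with respect to $a$,
$$\frac{dJ}{da} = \int_{0}^{\infty} \frac{2 a}{\left(a^{2} + u^{2}\right)^{2}} \, du = \frac{\pi}{2 a^{2}},$$
so $\int_{0}^{\infty} - \frac{1}{\left(a^{2} + u^{2}\right)^{2}} \, du = - \frac{\pi}{4 a^{3}}$.

Repeating — each differentiation of $1/(u^2+a^2)^j$ produces $-2ja/(u^2+a^2)^{j+1}$ — and dividing through by $-2ja$ at each step yields, after $2$ differentiations in total,
$$\int_{0}^{\infty} - \frac{1}{\left(a^{2} + u^{2}\right)^{3}} \, du = - \frac{3 \pi}{16 a^{5}}.$$

Setting $a = \frac{2}{3}$:
$$I = - \frac{729 \pi}{512}.$$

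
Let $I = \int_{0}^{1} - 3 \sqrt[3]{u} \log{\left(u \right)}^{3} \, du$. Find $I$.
$\frac{729}{128}$

Begin with the known integral
$$J(a) = \int_{0}^{1} - 3 u^{a} \, du = - \frac{3}{a + 1}.$$

Differentiating under the integral sign brings down a factor of $\ln u$:
$$\frac{dJ}{da} = \int_{0}^{1} - 3 u^{a} \log{\left(u \right)} \, du = \frac{3}{\left(a + 1\right)^{2}}.$$

Repeating $3$ times in total — each differentiation brings down another $\ln u$ — gives
$$\frac{d^{3}J}{da^{3}} = \int_{0}^{1} - 3 u^{a} \log{\left(u \right)}^{3} \, du = \frac{18}{\left(a + 1\right)^{4}},$$
and the integrand here is exactly the target integrand, so $I = \frac{18}{\left(a + 1\right)^{4}}$.

Setting $a = \frac{1}{3}$:
$$I = \frac{729}{128}.$$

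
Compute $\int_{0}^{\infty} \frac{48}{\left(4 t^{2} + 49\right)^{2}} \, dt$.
$\frac{6 \pi}{343}$

Begin with the known result
$$J(a) = \int_{0}^{\infty} \frac{3}{a^{2} + t^{2}} \, dt = \frac{3 \pi}{2 a}.$$

Differentiating under the integral sign with respect to $a$,
$$\frac{dJ}{da} = \int_{0}^{\infty} - \frac{6 a}{\left(a^{2} + t^{2}\right)^{2}} \, dt = - \frac{3 \pi}{2 a^{2}},$$
so $\int_{0}^{\infty} \frac{3}{\left(a^{2} + t^{2}\right)^{2}} \, dt = \frac{3 \pi}{4 a^{3}}$.

Setting $a = \frac{7}{2}$:
$$I = \frac{6 \pi}{343}.$$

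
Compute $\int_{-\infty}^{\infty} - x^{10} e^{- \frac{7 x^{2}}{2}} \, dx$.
$- \frac{135 \sqrt{14} \sqrt{\pi}}{16807}$

Start from the elementary integral
$$J(a) = \int_{-\infty}^{\infty} - e^{- a x^{2}} \, dx = - \frac{\sqrt{\pi}}{\sqrt{a}}.$$

Differentiating under the integral sign brings down a factor of $(-x^2)$:
$$\frac{dJ}{da} = \int_{-\infty}^{\infty} x^{2} e^{- a x^{2}} \, dx = \frac{\sqrt{\pi}}{2 a^{\frac{3}{2}}}.$$

Repeating $5$ times in total — each differentiation brings down another $(-x^2)$ — gives
$$\frac{d^{5}J}{da^{5}} = \int_{-\infty}^{\infty} x^{10} e^{- a x^{2}} \, dx = \frac{945 \sqrt{\pi}}{32 a^{\frac{11}{2}}},$$
and the integrand here is $(-1)^{5}$ times the target integrand, so $I = (-1)^{5}\,\frac{d^{5}J}{da^{5}} = - \frac{945 \sqrt{\pi}}{32 a^{\frac{11}{2}}}$.

Setting $a = \frac{7}{2}$:
$$I = - \frac{135 \sqrt{14} \sqrt{\pi}}{16807}.$$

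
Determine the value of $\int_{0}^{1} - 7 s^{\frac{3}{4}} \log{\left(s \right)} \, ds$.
$\frac{16}{7}$

Consider the simpler parametrised integral
$$J(a) = \int_{0}^{1} - 7 s^{a} \, ds = - \frac{7}{a + 1}.$$

Differentiating under the integral sign brings down a factor of $\ln s$:
$$\frac{dJ}{da} = \int_{0}^{1} - 7 s^{a} \log{\left(s \right)} \, ds = \frac{7}{\left(a + 1\right)^{2}}.$$

The integral on the left is $I$, so $I = \frac{7}{\left(a + 1\right)^{2}}$.

Setting $a = \frac{3}{4}$:
$$I = \frac{16}{7}.$$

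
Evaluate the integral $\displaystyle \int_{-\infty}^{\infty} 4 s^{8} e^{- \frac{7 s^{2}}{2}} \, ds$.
$\frac{60 \sqrt{14} \sqrt{\pi}}{2401}$

Start from the elementary integral
$$J(a) = \int_{-\infty}^{\infty} 4 e^{- a s^{2}} \, ds = \frac{4 \sqrt{\pi}}{\sqrt{a}}.$$

Differentiating under the integral sign brings down a factor of $(-s^2)$:
$$\frac{dJ}{da} = \int_{-\infty}^{\infty} - 4 s^{2} e^{- a s^{2}} \, ds = - \frac{2 \sqrt{\pi}}{a^{\frac{3}{2}}}.$$

Repeating $4$ times in total — each differentiation brings down another $(-s^2)$ — gives
$$\frac{d^{4}J}{da^{4}} = \int_{-\infty}^{\infty} 4 s^{8} e^{- a s^{2}} \, ds = \frac{105 \sqrt{\pi}}{4 a^{\frac{9}{2}}},$$
and the integrand here is exactly the target integrand, so $I = \frac{105 \sqrt{\pi}}{4 a^{\frac{9}{2}}}$.

Setting $a = \frac{7}{2}$:
$$I = \frac{60 \sqrt{14} \sqrt{\pi}}{2401}.$$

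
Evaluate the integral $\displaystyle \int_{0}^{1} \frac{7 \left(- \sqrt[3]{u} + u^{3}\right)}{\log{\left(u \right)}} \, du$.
$\log{\left(2187 \right)}$

Replace the exponent $\frac{1}{3}$ by a parameter $a$: let $I(a) = \int_{0}^{1} \frac{7 \left(u^{3} - u^{a}\right)}{\log{\left(u \right)}} \, du$.

Since $\dfrac{\partial}{\partial a}\,u^{a} = u^{a} \ln u$, the $\ln u$ in the denominator cancels and
$$\frac{dI}{da} = \int_{0}^{1} -7 u^{a} \, du = -7 \left[\frac{u^{a+1}}{a+1}\right]_0^1 = - \frac{7}{a + 1}.$$

Integrating with respect to $a$ gives $I(a) = - \log{\left(\frac{\left(a + 1\right)^{7}}{16384} \right)} + C$.

At $a = 3$ the integrand is identically $0$, so $I(3) = 0$. The closed form gives $0$, hence $C = 0$.

Setting $a = \frac{1}{3}$:
$$I = \log{\left(2187 \right)}.$$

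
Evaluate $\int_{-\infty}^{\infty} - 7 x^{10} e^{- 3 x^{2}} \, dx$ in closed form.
$- \frac{245 \sqrt{3} \sqrt{\pi}}{864}$

Start from the elementary integral
$$J(a) = \int_{-\infty}^{\infty} - 7 e^{- a x^{2}} \, dx = - \frac{7 \sqrt{\pi}}{\sqrt{a}}.$$

Differentiating under the integral sign brings down a factor of $(-x^2)$:
$$\frac{dJ}{da} = \int_{-\infty}^{\infty} 7 x^{2} e^{- a x^{2}} \, dx = \frac{7 \sqrt{\pi}}{2 a^{\frac{3}{2}}}.$$

Repeating $5$ times in total — each differentiation brings down another $(-x^2)$ — gives
$$\frac{d^{5}J}{da^{5}} = \int_{-\infty}^{\infty} 7 x^{10} e^{- a x^{2}} \, dx = \frac{6615 \sqrt{\pi}}{32 a^{\frac{11}{2}}},$$
and the integrand here is $(-1)^{5}$ times the target integrand, so $I = (-1)^{5}\,\frac{d^{5}J}{da^{5}} = - \frac{6615 \sqrt{\pi}}{32 a^{\frac{11}{2}}}$.

Setting $a = 3$:
$$I = - \frac{245 \sqrt{3} \sqrt{\pi}}{864}.$$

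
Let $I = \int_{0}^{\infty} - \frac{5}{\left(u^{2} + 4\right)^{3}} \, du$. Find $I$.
$- \frac{15 \pi}{512}$

Start from the standard arctangent integral
$$J(a) = \int_{0}^{\infty} - \frac{5}{a^{2} + u^{2}} \, du = - \frac{5 \pi}{2 a}.$$

Differentiating under the integral sign with respect to $a$,
$$\frac{dJ}{da} = \int_{0}^{\infty} \frac{10 a}{\left(a^{2} + u^{2}\right)^{2}} \, du = \frac{5 \pi}{2 a^{2}},$$
so $\int_{0}^{\infty} - \frac{5}{\left(a^{2} + u^{2}\right)^{2}} \, du = - \frac{5 \pi}{4 a^{3}}$.

Repeating — each differentiation of $1/(u^2+a^2)^j$ produces $-2ja/(u^2+a^2)^{j+1}$ — and dividing through by $-2ja$ at each step yields, after $2$ differentiations in total,
$$\int_{0}^{\infty} - \frac{5}{\left(a^{2} + u^{2}\right)^{3}} \, du = - \frac{15 \pi}{16 a^{5}}.$$

Setting $a = 2$:
$$I = - \frac{15 \pi}{512}.$$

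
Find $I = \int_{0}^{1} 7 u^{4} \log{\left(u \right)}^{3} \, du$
$- \frac{42}{625}$

Begin with the known integral
$$J(a) = \int_{0}^{1} 7 u^{a} \, du = \frac{7}{a + 1}.$$

Differentiating under the integral sign brings down a factor of $\ln u$:
$$\frac{dJ}{da} = \int_{0}^{1} 7 u^{a} \log{\left(u \right)} \, du = - \frac{7}{\left(a + 1\right)^{2}}.$$

Repeating $3$ times in total — each differentiation brings down another $\ln u$ — gives
$$\frac{d^{3}J}{da^{3}} = \int_{0}^{1} 7 u^{a} \log{\left(u \right)}^{3} \, du = - \frac{42}{\left(a + 1\right)^{4}},$$
and the integrand here is exactly the target integrand, so $I = - \frac{42}{\left(a + 1\right)^{4}}$.

Setting $a = 4$:
$$I = - \frac{42}{625}.$$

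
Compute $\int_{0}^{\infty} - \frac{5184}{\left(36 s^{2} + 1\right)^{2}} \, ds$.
$- 216 \pi$

Recall the elementary integral
$$J(a) = \int_{0}^{\infty} - \frac{4}{a^{2} + s^{2}} \, ds = - \frac{2 \pi}{a}.$$

Differentiating under the integral sign with respect to $a$,
$$\frac{dJ}{da} = \int_{0}^{\infty} \frac{8 a}{\left(a^{2} + s^{2}\right)^{2}} \, ds = \frac{2 \pi}{a^{2}},$$
so $\int_{0}^{\infty} - \frac{4}{\left(a^{2} + s^{2}\right)^{2}} \, ds = - \frac{\pi}{a^{3}}$.

Setting $a = \frac{1}{6}$:
$$I = - 216 \pi.$$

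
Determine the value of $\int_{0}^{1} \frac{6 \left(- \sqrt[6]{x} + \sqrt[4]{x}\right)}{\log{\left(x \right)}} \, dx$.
$- \log{\left(\frac{7529536}{11390625} \right)}$

Introduce a parameter $a$ in the exponent: let $I(a) = \int_{0}^{1} \frac{6 \left(\sqrt[4]{x} - x^{a}\right)}{\log{\left(x \right)}} \, dx$.

Since $\dfrac{\partial}{\partial a}\,x^{a} = x^{a} \ln x$, the $\ln x$ in the denominator cancels and
$$\frac{dI}{da} = \int_{0}^{1} -6 x^{a} \, dx = -6 \left[\frac{x^{a+1}}{a+1}\right]_0^1 = - \frac{6}{a + 1}.$$

Integrating with respect to $a$ gives $I(a) = - \log{\left(\frac{4096 \left(a + 1\right)^{6}}{15625} \right)} + C$.

At $a = \frac{1}{4}$ the integrand is identically $0$, so $I(\frac{1}{4}) = 0$. The closed form gives $0$, hence $C = 0$.

Setting $a = \frac{1}{6}$:
$$I = - \log{\left(\frac{7529536}{11390625} \right)}.$$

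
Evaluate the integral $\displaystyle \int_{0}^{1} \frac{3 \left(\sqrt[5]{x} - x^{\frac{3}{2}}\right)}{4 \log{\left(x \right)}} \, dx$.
$\log{\left(\frac{2 \sqrt{10} \cdot 3^{\frac{3}{4}}}{25} \right)}$

Consider the one-parameter family: let $I(a) = \int_{0}^{1} \frac{3 \left(- x^{\frac{3}{2}} + x^{a}\right)}{4 \log{\left(x \right)}} \, dx$.

Since $\dfrac{\partial}{\partial a}\,x^{a} = x^{a} \ln x$, the $\ln x$ in the denominator cancels and
$$\frac{dI}{da} = \int_{0}^{1} \frac{3}{4} x^{a} \, dx = \frac{3}{4} \left[\frac{x^{a+1}}{a+1}\right]_0^1 = \frac{3}{4 \left(a + 1\right)}.$$

Integrating with respect to $a$ gives $I(a) = \log{\left(\frac{2^{\frac{3}{4}} \sqrt[4]{5} \left(a + 1\right)^{\frac{3}{4}}}{5} \right)} + C$.

At $a = \frac{3}{2}$ the integrand is identically $0$, so $I(\frac{3}{2}) = 0$. The closed form gives $0$, hence $C = 0$.

Setting $a = \frac{1}{5}$:
$$I = \log{\left(\frac{2 \sqrt{10} \cdot 3^{\frac{3}{4}}}{25} \right)}.$$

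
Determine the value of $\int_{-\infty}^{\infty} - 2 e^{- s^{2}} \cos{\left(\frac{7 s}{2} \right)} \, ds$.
$- \frac{2 \sqrt{\pi}}{e^{\frac{49}{16}}}$

Treat the cosine frequency as a parameter and define $I(b) = \int_{-\infty}^{\infty} - 2 e^{- s^{2}} \cos{\left(b s \right)} \, ds$.

Differentiating under the integral sign,
$$I'(b) = \int_{-\infty}^{\infty} 2 s e^{- s^{2}} \sin{\left(b s \right)} \, ds.$$

Integrate $\int_{-\infty}^{\infty} s \sin(b s)\, e^{- s^{2}}\, ds$ by parts with $u = \sin(b s)$ and $dv = s\, e^{- s^{2}}\, ds$, giving $v = - \frac{e^{- s^{2}}}{2}$. The boundary term vanishes and
$$\int_{-\infty}^{\infty} s \sin(b s)\, e^{- s^{2}}\, ds = \frac{b}{2} \int_{-\infty}^{\infty} \cos(b s)\, e^{- s^{2}}\, ds,$$
so $I'(b) = - \frac{b}{2}\, I(b)$.

This is a separable first-order ODE; solving with the initial condition $I(0) = \int_{-\infty}^{\infty} - 2 e^{- s^{2}}\,ds = - 2 \sqrt{\pi}$ gives
$$I(b) = - 2 \sqrt{\pi} e^{- \frac{b^{2}}{4}}.$$

Setting $b = \frac{7}{2}$:
$$I = - \frac{2 \sqrt{\pi}}{e^{\frac{49}{16}}}.$$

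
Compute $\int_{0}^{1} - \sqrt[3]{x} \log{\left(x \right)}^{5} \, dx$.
$\frac{10935}{512}$

Consider the simpler parametrised integral
$$J(a) = \int_{0}^{1} - x^{a} \, dx = - \frac{1}{a + 1}.$$

Differentiating under the integral sign brings down a factor of $\ln x$:
$$\frac{dJ}{da} = \int_{0}^{1} - x^{a} \log{\left(x \right)} \, dx = \frac{1}{\left(a + 1\right)^{2}}.$$

Repeating $5$ times in total — each differentiation brings down another $\ln x$ — gives
$$\frac{d^{5}J}{da^{5}} = \int_{0}^{1} - x^{a} \log{\left(x \right)}^{5} \, dx = \frac{120}{\left(a + 1\right)^{6}},$$
and the integrand here is exactly the target integrand, so $I = \frac{120}{\left(a + 1\right)^{6}}$.

Setting $a = \frac{1}{3}$:
$$I = \frac{10935}{512}.$$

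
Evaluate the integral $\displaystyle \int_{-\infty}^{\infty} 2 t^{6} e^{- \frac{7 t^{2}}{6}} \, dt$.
$\frac{810 \sqrt{42} \sqrt{\pi}}{2401}$

Start from the elementary integral
$$J(a) = \int_{-\infty}^{\infty} 2 e^{- a t^{2}} \, dt = \frac{2 \sqrt{\pi}}{\sqrt{a}}.$$

Differentiating under the integral sign brings down a factor of $(-t^2)$:
$$\frac{dJ}{da} = \int_{-\infty}^{\infty} - 2 t^{2} e^{- a t^{2}} \, dt = - \frac{\sqrt{\pi}}{a^{\frac{3}{2}}}.$$

Repeating $3$ times in total — each differentiation brings down another $(-t^2)$ — gives
$$\frac{d^{3}J}{da^{3}} = \int_{-\infty}^{\infty} - 2 t^{6} e^{- a t^{2}} \, dt = - \frac{15 \sqrt{\pi}}{4 a^{\frac{7}{2}}},$$
and the integrand here is $(-1)^{3}$ times the target integrand, so $I = (-1)^{3}\,\frac{d^{3}J}{da^{3}} = \frac{15 \sqrt{\pi}}{4 a^{\frac{7}{2}}}$.

Setting $a = \frac{7}{6}$:
$$I = \frac{810 \sqrt{42} \sqrt{\pi}}{2401}.$$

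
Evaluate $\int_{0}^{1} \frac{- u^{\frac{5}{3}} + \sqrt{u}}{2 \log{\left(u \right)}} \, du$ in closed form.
$\log{\left(\frac{3}{4} \right)}$

Replace the exponent $\frac{5}{3}$ by a parameter $a$: let $I(a) = \int_{0}^{1} \frac{\sqrt{u} - u^{a}}{2 \log{\left(u \right)}} \, du$.

Since $\dfrac{\partial}{\partial a}\,u^{a} = u^{a} \ln u$, the $\ln u$ in the denominator cancels and
$$\frac{dI}{da} = \int_{0}^{1} - \frac{1}{2} u^{a} \, du = - \frac{1}{2} \left[\frac{u^{a+1}}{a+1}\right]_0^1 = - \frac{1}{2 a + 2}.$$

Integrating with respect to $a$ gives $I(a) = - \frac{\log{\left(a + 1 \right)}}{2} - \frac{\log{\left(2 \right)}}{2} + \frac{\log{\left(3 \right)}}{2} + C$.

At $a = \frac{1}{2}$ the integrand is identically $0$, so $I(\frac{1}{2}) = 0$. The closed form gives $0$, hence $C = 0$.

Setting $a = \frac{5}{3}$:
$$I = \log{\left(\frac{3}{4} \right)}.$$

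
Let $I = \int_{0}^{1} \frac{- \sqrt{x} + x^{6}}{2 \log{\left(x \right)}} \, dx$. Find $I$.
$- \log{\left(3 \right)} + \frac{\log{\left(42 \right)}}{2}$

Replace the exponent $6$ by a parameter $a$: let $I(a) = \int_{0}^{1} \frac{- \sqrt{x} + x^{a}}{2 \log{\left(x \right)}} \, dx$.

Since $\dfrac{\partial}{\partial a}\,x^{a} = x^{a} \ln x$, the $\ln x$ in the denominator cancels and
$$\frac{dI}{da} = \int_{0}^{1} \frac{1}{2} x^{a} \, dx = \frac{1}{2} \left[\frac{x^{a+1}}{a+1}\right]_0^1 = \frac{1}{2 \left(a + 1\right)}.$$

Integrating with respect to $a$ gives $I(a) = \log{\left(\frac{\sqrt{6} \sqrt{a + 1}}{3} \right)} + C$.

At $a = \frac{1}{2}$ the integrand is identically $0$, so $I(\frac{1}{2}) = 0$. The closed form gives $0$, hence $C = 0$.

Setting $a = 6$:
$$I = - \log{\left(3 \right)} + \frac{\log{\left(42 \right)}}{2}.$$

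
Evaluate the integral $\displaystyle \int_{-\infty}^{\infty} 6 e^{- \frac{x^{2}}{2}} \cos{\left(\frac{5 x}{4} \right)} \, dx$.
$\frac{6 \sqrt{2} \sqrt{\pi}}{e^{\frac{25}{32}}}$

Let $b$ denote the cosine frequency and define $I(b) = \int_{-\infty}^{\infty} 6 e^{- \frac{x^{2}}{2}} \cos{\left(b x \right)} \, dx$.

Differentiating under the integral sign,
$$I'(b) = \int_{-\infty}^{\infty} - 6 x e^{- \frac{x^{2}}{2}} \sin{\left(b x \right)} \, dx.$$

Integrate $\int_{-\infty}^{\infty} x \sin(b x)\, e^{- \frac{x^{2}}{2}}\, dx$ by parts with $u = \sin(b x)$ and $dv = x\, e^{- \frac{x^{2}}{2}}\, dx$, giving $v = - e^{- \frac{x^{2}}{2}}$. The boundary term vanishes and
$$\int_{-\infty}^{\infty} x \sin(b x)\, e^{- \frac{x^{2}}{2}}\, dx = b \int_{-\infty}^{\infty} \cos(b x)\, e^{- \frac{x^{2}}{2}}\, dx,$$
so $I'(b) = - b\, I(b)$.

This is a separable first-order ODE; solving with the initial condition $I(0) = \int_{-\infty}^{\infty} 6 e^{- \frac{x^{2}}{2}}\,dx = 6 \sqrt{2} \sqrt{\pi}$ gives
$$I(b) = 6 \sqrt{2} \sqrt{\pi} e^{- \frac{b^{2}}{2}}.$$

Setting $b = \frac{5}{4}$:
$$I = \frac{6 \sqrt{2} \sqrt{\pi}}{e^{\frac{25}{32}}}.$$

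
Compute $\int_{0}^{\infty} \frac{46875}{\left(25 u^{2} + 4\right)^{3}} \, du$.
$\frac{28125 \pi}{512}$

Recall the elementary integral
$$J(a) = \int_{0}^{\infty} \frac{3}{a^{2} + u^{2}} \, du = \frac{3 \pi}{2 a}.$$

Differentiating under the integral sign with respect to $a$,
$$\frac{dJ}{da} = \int_{0}^{\infty} - \frac{6 a}{\left(a^{2} + u^{2}\right)^{2}} \, du = - \frac{3 \pi}{2 a^{2}},$$
so $\int_{0}^{\infty} \frac{3}{\left(a^{2} + u^{2}\right)^{2}} \, du = \frac{3 \pi}{4 a^{3}}$.

Repeating — each differentiation of $1/(u^2+a^2)^j$ produces $-2ja/(u^2+a^2)^{j+1}$ — and dividing through by $-2ja$ at each step yields, after $2$ differentiations in total,
$$\int_{0}^{\infty} \frac{3}{\left(a^{2} + u^{2}\right)^{3}} \, du = \frac{9 \pi}{16 a^{5}}.$$

Setting $a = \frac{2}{5}$:
$$I = \frac{28125 \pi}{512}.$$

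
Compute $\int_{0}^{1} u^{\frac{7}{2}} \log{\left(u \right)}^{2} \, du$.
$\frac{16}{729}$

Start from the elementary integral
$$J(a) = \int_{0}^{1} u^{a} \, du = \frac{1}{a + 1}.$$

Differentiating under the integral sign brings down a factor of $\ln u$:
$$\frac{dJ}{da} = \int_{0}^{1} u^{a} \log{\left(u \right)} \, du = - \frac{1}{\left(a + 1\right)^{2}}.$$

Repeating twice in total — each differentiation brings down another $\ln u$ — gives
$$\frac{d^{2}J}{da^{2}} = \int_{0}^{1} u^{a} \log{\left(u \right)}^{2} \, du = \frac{2}{\left(a + 1\right)^{3}},$$
and the integrand here is exactly the target integrand, so $I = \frac{2}{\left(a + 1\right)^{3}}$.

Setting $a = \frac{7}{2}$:
$$I = \frac{16}{729}.$$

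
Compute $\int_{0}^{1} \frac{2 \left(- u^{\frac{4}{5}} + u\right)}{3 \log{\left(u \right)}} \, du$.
$\log{\left(\frac{30^{\frac{2}{3}}}{9} \right)}$

Consider the one-parameter family: let $I(a) = \int_{0}^{1} \frac{2 \left(u - u^{a}\right)}{3 \log{\left(u \right)}} \, du$.

Since $\dfrac{\partial}{\partial a}\,u^{a} = u^{a} \ln u$, the $\ln u$ in the denominator cancels and
$$\frac{dI}{da} = \int_{0}^{1} - \frac{2}{3} u^{a} \, du = - \frac{2}{3} \left[\frac{u^{a+1}}{a+1}\right]_0^1 = - \frac{2}{3 a + 3}.$$

Integrating with respect to $a$ gives $I(a) = - \frac{2 \log{\left(a + 1 \right)}}{3} + \frac{2 \log{\left(2 \right)}}{3} + C$.

At $a = 1$ the integrand is identically $0$, so $I(1) = 0$. The closed form gives $0$, hence $C = 0$.

Setting $a = \frac{4}{5}$:
$$I = \log{\left(\frac{30^{\frac{2}{3}}}{9} \right)}.$$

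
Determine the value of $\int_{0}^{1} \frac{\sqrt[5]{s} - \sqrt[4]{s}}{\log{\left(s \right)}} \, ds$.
$\log{\left(\frac{24}{25} \right)}$

Replace the exponent $\frac{1}{5}$ by a parameter $a$: let $I(a) = \int_{0}^{1} \frac{- \sqrt[4]{s} + s^{a}}{\log{\left(s \right)}} \, ds$.

Since $\dfrac{\partial}{\partial a}\,s^{a} = s^{a} \ln s$, the $\ln s$ in the denominator cancels and
$$\frac{dI}{da} = \int_{0}^{1} s^{a} \, ds = \left[\frac{s^{a+1}}{a+1}\right]_0^1 = \frac{1}{a + 1}.$$

Integrating with respect to $a$ gives $I(a) = \log{\left(\frac{4 a}{5} + \frac{4}{5} \right)} + C$.

At $a = \frac{1}{4}$ the integrand is identically $0$, so $I(\frac{1}{4}) = 0$. The closed form gives $0$, hence $C = 0$.

Setting $a = \frac{1}{5}$:
$$I = \log{\left(\frac{24}{25} \right)}.$$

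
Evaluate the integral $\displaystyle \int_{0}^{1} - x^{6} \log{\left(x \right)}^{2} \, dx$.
$- \frac{2}{343}$

Begin with the known integral
$$J(a) = \int_{0}^{1} - x^{a} \, dx = - \frac{1}{a + 1}.$$

Differentiating under the integral sign brings down a factor of $\ln x$:
$$\frac{dJ}{da} = \int_{0}^{1} - x^{a} \log{\left(x \right)} \, dx = \frac{1}{\left(a + 1\right)^{2}}.$$

Repeating twice in total — each differentiation brings down another $\ln x$ — gives
$$\frac{d^{2}J}{da^{2}} = \int_{0}^{1} - x^{a} \log{\left(x \right)}^{2} \, dx = - \frac{2}{\left(a + 1\right)^{3}},$$
and the integrand here is exactly the target integrand, so $I = - \frac{2}{\left(a + 1\right)^{3}}$.

Setting $a = 6$:
$$I = - \frac{2}{343}.$$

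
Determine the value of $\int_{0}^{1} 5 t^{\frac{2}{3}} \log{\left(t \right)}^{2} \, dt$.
$\frac{54}{25}$

Start from the elementary integral
$$J(a) = \int_{0}^{1} 5 t^{a} \, dt = \frac{5}{a + 1}.$$

Differentiating under the integral sign brings down a factor of $\ln t$:
$$\frac{dJ}{da} = \int_{0}^{1} 5 t^{a} \log{\left(t \right)} \, dt = - \frac{5}{\left(a + 1\right)^{2}}.$$

Repeating twice in total — each differentiation brings down another $\ln t$ — gives
$$\frac{d^{2}J}{da^{2}} = \int_{0}^{1} 5 t^{a} \log{\left(t \right)}^{2} \, dt = \frac{10}{\left(a + 1\right)^{3}},$$
and the integrand here is exactly the target integrand, so $I = \frac{10}{\left(a + 1\right)^{3}}$.

Setting $a = \frac{2}{3}$:
$$I = \frac{54}{25}.$$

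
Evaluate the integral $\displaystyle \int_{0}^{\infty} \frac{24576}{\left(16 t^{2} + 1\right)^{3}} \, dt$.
$1152 \pi$

Recall the elementary integral
$$J(a) = \int_{0}^{\infty} \frac{6}{a^{2} + t^{2}} \, dt = \frac{3 \pi}{a}.$$

Differentiating under the integral sign with respect to $a$,
$$\frac{dJ}{da} = \int_{0}^{\infty} - \frac{12 a}{\left(a^{2} + t^{2}\right)^{2}} \, dt = - \frac{3 \pi}{a^{2}},$$
so $\int_{0}^{\infty} \frac{6}{\left(a^{2} + t^{2}\right)^{2}} \, dt = \frac{3 \pi}{2 a^{3}}$.

Repeating — each differentiation of $1/(t^2+a^2)^j$ produces $-2ja/(t^2+a^2)^{j+1}$ — and dividing through by $-2ja$ at each step yields, after $2$ differentiations in total,
$$\int_{0}^{\infty} \frac{6}{\left(a^{2} + t^{2}\right)^{3}} \, dt = \frac{9 \pi}{8 a^{5}}.$$

Setting $a = \frac{1}{4}$:
$$I = 1152 \pi.$$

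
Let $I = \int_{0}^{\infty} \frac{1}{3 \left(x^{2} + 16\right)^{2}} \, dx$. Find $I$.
$\frac{\pi}{768}$

Start from the standard arctangent integral
$$J(a) = \int_{0}^{\infty} \frac{1}{3 \left(a^{2} + x^{2}\right)} \, dx = \frac{\pi}{6 a}.$$

Differentiating under the integral sign with respect to $a$,
$$\frac{dJ}{da} = \int_{0}^{\infty} - \frac{2 a}{3 \left(a^{2} + x^{2}\right)^{2}} \, dx = - \frac{\pi}{6 a^{2}},$$
so $\int_{0}^{\infty} \frac{1}{3 \left(a^{2} + x^{2}\right)^{2}} \, dx = \frac{\pi}{12 a^{3}}$.

Setting $a = 4$:
$$I = \frac{\pi}{768}.$$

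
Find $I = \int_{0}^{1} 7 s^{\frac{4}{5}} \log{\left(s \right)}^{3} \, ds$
$- \frac{8750}{2187}$

Begin with the known integral
$$J(a) = \int_{0}^{1} 7 s^{a} \, ds = \frac{7}{a + 1}.$$

Differentiating under the integral sign brings down a factor of $\ln s$:
$$\frac{dJ}{da} = \int_{0}^{1} 7 s^{a} \log{\left(s \right)} \, ds = - \frac{7}{\left(a + 1\right)^{2}}.$$

Repeating $3$ times in total — each differentiation brings down another $\ln s$ — gives
$$\frac{d^{3}J}{da^{3}} = \int_{0}^{1} 7 s^{a} \log{\left(s \right)}^{3} \, ds = - \frac{42}{\left(a + 1\right)^{4}},$$
and the integrand here is exactly the target integrand, so $I = - \frac{42}{\left(a + 1\right)^{4}}$.

Setting $a = \frac{4}{5}$:
$$I = - \frac{8750}{2187}.$$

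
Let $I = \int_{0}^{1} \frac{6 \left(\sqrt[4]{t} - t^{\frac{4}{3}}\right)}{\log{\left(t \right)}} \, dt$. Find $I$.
$- \log{\left(\frac{481890304}{11390625} \right)}$

Consider the one-parameter family: let $I(a) = \int_{0}^{1} \frac{6 \left(\sqrt[4]{t} - t^{a}\right)}{\log{\left(t \right)}} \, dt$.

Since $\dfrac{\partial}{\partial a}\,t^{a} = t^{a} \ln t$, the $\ln t$ in the denominator cancels and
$$\frac{dI}{da} = \int_{0}^{1} -6 t^{a} \, dt = -6 \left[\frac{t^{a+1}}{a+1}\right]_0^1 = - \frac{6}{a + 1}.$$

Integrating with respect to $a$ gives $I(a) = - \log{\left(\frac{4096 \left(a + 1\right)^{6}}{15625} \right)} + C$.

At $a = \frac{1}{4}$ the integrand is identically $0$, so $I(\frac{1}{4}) = 0$. The closed form gives $0$, hence $C = 0$.

Setting $a = \frac{4}{3}$:
$$I = - \log{\left(\frac{481890304}{11390625} \right)}.$$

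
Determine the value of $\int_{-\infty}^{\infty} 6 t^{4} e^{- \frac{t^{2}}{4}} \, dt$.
$144 \sqrt{\pi}$

Consider the simpler parametrised integral
$$J(a) = \int_{-\infty}^{\infty} 6 e^{- a t^{2}} \, dt = \frac{6 \sqrt{\pi}}{\sqrt{a}}.$$

Differentiating under the integral sign brings down a factor of $(-t^2)$:
$$\frac{dJ}{da} = \int_{-\infty}^{\infty} - 6 t^{2} e^{- a t^{2}} \, dt = - \frac{3 \sqrt{\pi}}{a^{\frac{3}{2}}}.$$

Repeating twice in total — each differentiation brings down another $(-t^2)$ — gives
$$\frac{d^{2}J}{da^{2}} = \int_{-\infty}^{\infty} 6 t^{4} e^{- a t^{2}} \, dt = \frac{9 \sqrt{\pi}}{2 a^{\frac{5}{2}}},$$
and the integrand here is exactly the target integrand, so $I = \frac{9 \sqrt{\pi}}{2 a^{\frac{5}{2}}}$.

Setting $a = \frac{1}{4}$:
$$I = 144 \sqrt{\pi}.$$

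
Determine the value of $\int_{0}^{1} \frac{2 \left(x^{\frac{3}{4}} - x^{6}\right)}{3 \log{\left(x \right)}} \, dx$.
$- \frac{4 \log{\left(2 \right)}}{3}$

Introduce a parameter $a$ in the exponent: let $I(a) = \int_{0}^{1} \frac{2 \left(x^{\frac{3}{4}} - x^{a}\right)}{3 \log{\left(x \right)}} \, dx$.

Since $\dfrac{\partial}{\partial a}\,x^{a} = x^{a} \ln x$, the $\ln x$ in the denominator cancels and
$$\frac{dI}{da} = \int_{0}^{1} - \frac{2}{3} x^{a} \, dx = - \frac{2}{3} \left[\frac{x^{a+1}}{a+1}\right]_0^1 = - \frac{2}{3 a + 3}.$$

Integrating with respect to $a$ gives $I(a) = - \log{\left(\frac{2 \sqrt[3]{14} \left(a + 1\right)^{\frac{2}{3}}}{7} \right)} + C$.

At $a = \frac{3}{4}$ the integrand is identically $0$, so $I(\frac{3}{4}) = 0$. The closed form gives $0$, hence $C = 0$.

Setting $a = 6$:
$$I = - \frac{4 \log{\left(2 \right)}}{3}.$$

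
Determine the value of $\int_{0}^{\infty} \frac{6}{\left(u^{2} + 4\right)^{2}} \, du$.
$\frac{3 \pi}{16}$

Start from the standard arctangent integral
$$J(a) = \int_{0}^{\infty} \frac{6}{a^{2} + u^{2}} \, du = \frac{3 \pi}{a}.$$

Differentiating under the integral sign with respect to $a$,
$$\frac{dJ}{da} = \int_{0}^{\infty} - \frac{12 a}{\left(a^{2} + u^{2}\right)^{2}} \, du = - \frac{3 \pi}{a^{2}},$$
so $\int_{0}^{\infty} \frac{6}{\left(a^{2} + u^{2}\right)^{2}} \, du = \frac{3 \pi}{2 a^{3}}$.

Setting $a = 2$:
$$I = \frac{3 \pi}{16}.$$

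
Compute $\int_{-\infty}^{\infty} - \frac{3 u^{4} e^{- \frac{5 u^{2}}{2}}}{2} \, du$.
$- \frac{9 \sqrt{10} \sqrt{\pi}}{250}$

Consider the simpler parametrised integral
$$J(a) = \int_{-\infty}^{\infty} - \frac{3 e^{- a u^{2}}}{2} \, du = - \frac{3 \sqrt{\pi}}{2 \sqrt{a}}.$$

Differentiating under the integral sign brings down a factor of $(-u^2)$:
$$\frac{dJ}{da} = \int_{-\infty}^{\infty} \frac{3 u^{2} e^{- a u^{2}}}{2} \, du = \frac{3 \sqrt{\pi}}{4 a^{\frac{3}{2}}}.$$

Repeating twice in total — each differentiation brings down another $(-u^2)$ — gives
$$\frac{d^{2}J}{da^{2}} = \int_{-\infty}^{\infty} - \frac{3 u^{4} e^{- a u^{2}}}{2} \, du = - \frac{9 \sqrt{\pi}}{8 a^{\frac{5}{2}}},$$
and the integrand here is exactly the target integrand, so $I = - \frac{9 \sqrt{\pi}}{8 a^{\frac{5}{2}}}$.

Setting $a = \frac{5}{2}$:
$$I = - \frac{9 \sqrt{10} \sqrt{\pi}}{250}.$$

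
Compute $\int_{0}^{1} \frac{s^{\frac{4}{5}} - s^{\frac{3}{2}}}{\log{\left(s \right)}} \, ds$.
$- \log{\left(\frac{25}{18} \right)}$

Replace the exponent $\frac{3}{2}$ by a parameter $a$: let $I(a) = \int_{0}^{1} \frac{s^{\frac{4}{5}} - s^{a}}{\log{\left(s \right)}} \, ds$.

Since $\dfrac{\partial}{\partial a}\,s^{a} = s^{a} \ln s$, the $\ln s$ in the denominator cancels and
$$\frac{dI}{da} = \int_{0}^{1} -1 s^{a} \, ds = -1 \left[\frac{s^{a+1}}{a+1}\right]_0^1 = - \frac{1}{a + 1}.$$

Integrating with respect to $a$ gives $I(a) = - \log{\left(\frac{5 a}{9} + \frac{5}{9} \right)} + C$.

At $a = \frac{4}{5}$ the integrand is identically $0$, so $I(\frac{4}{5}) = 0$. The closed form gives $0$, hence $C = 0$.

Setting $a = \frac{3}{2}$:
$$I = - \log{\left(\frac{25}{18} \right)}.$$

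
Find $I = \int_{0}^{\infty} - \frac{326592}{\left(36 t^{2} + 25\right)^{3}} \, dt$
$- \frac{10206 \pi}{3125}$

Recall the elementary integral
$$J(a) = \int_{0}^{\infty} - \frac{7}{a^{2} + t^{2}} \, dt = - \frac{7 \pi}{2 a}.$$

Differentiating under the integral sign with respect to $a$,
$$\frac{dJ}{da} = \int_{0}^{\infty} \frac{14 a}{\left(a^{2} + t^{2}\right)^{2}} \, dt = \frac{7 \pi}{2 a^{2}},$$
so $\int_{0}^{\infty} - \frac{7}{\left(a^{2} + t^{2}\right)^{2}} \, dt = - \frac{7 \pi}{4 a^{3}}$.

Repeating — each differentiation of $1/(t^2+a^2)^j$ produces $-2ja/(t^2+a^2)^{j+1}$ — and dividing through by $-2ja$ at each step yields, after $2$ differentiations in total,
$$\int_{0}^{\infty} - \frac{7}{\left(a^{2} + t^{2}\right)^{3}} \, dt = - \frac{21 \pi}{16 a^{5}}.$$

Setting $a = \frac{5}{6}$:
$$I = - \frac{10206 \pi}{3125}.$$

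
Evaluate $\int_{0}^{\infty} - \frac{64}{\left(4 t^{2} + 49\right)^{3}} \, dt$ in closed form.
$- \frac{6 \pi}{16807}$

Begin with the known result
$$J(a) = \int_{0}^{\infty} - \frac{1}{a^{2} + t^{2}} \, dt = - \frac{\pi}{2 a}.$$

Differentiating under the integral sign with respect to $a$,
$$\frac{dJ}{da} = \int_{0}^{\infty} \frac{2 a}{\left(a^{2} + t^{2}\right)^{2}} \, dt = \frac{\pi}{2 a^{2}},$$
so $\int_{0}^{\infty} - \frac{1}{\left(a^{2} + t^{2}\right)^{2}} \, dt = - \frac{\pi}{4 a^{3}}$.

Repeating — each differentiation of $1/(t^2+a^2)^j$ produces $-2ja/(t^2+a^2)^{j+1}$ — and dividing through by $-2ja$ at each step yields, after $2$ differentiations in total,
$$\int_{0}^{\infty} - \frac{1}{\left(a^{2} + t^{2}\right)^{3}} \, dt = - \frac{3 \pi}{16 a^{5}}.$$

Setting $a = \frac{7}{2}$:
$$I = - \frac{6 \pi}{16807}.$$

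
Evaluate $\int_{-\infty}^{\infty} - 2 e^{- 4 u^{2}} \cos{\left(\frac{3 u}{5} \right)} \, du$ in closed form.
$- \frac{\sqrt{\pi}}{e^{\frac{9}{400}}}$

Treat the cosine frequency as a parameter and define $I(b) = \int_{-\infty}^{\infty} - 2 e^{- 4 u^{2}} \cos{\left(b u \right)} \, du$.

Differentiating under the integral sign,
$$I'(b) = \int_{-\infty}^{\infty} 2 u e^{- 4 u^{2}} \sin{\left(b u \right)} \, du.$$

Integrate $\int_{-\infty}^{\infty} u \sin(b u)\, e^{- 4 u^{2}}\, du$ by parts with $w = \sin(b u)$ and $dv = u\, e^{- 4 u^{2}}\, du$, giving $v = - \frac{e^{- 4 u^{2}}}{8}$. The boundary term vanishes and
$$\int_{-\infty}^{\infty} u \sin(b u)\, e^{- 4 u^{2}}\, du = \frac{b}{8} \int_{-\infty}^{\infty} \cos(b u)\, e^{- 4 u^{2}}\, du,$$
so $I'(b) = - \frac{b}{8}\, I(b)$.

This is a separable first-order ODE; solving with the initial condition $I(0) = \int_{-\infty}^{\infty} - 2 e^{- 4 u^{2}}\,du = - \sqrt{\pi}$ gives
$$I(b) = - \sqrt{\pi} e^{- \frac{b^{2}}{16}}.$$

Setting $b = \frac{3}{5}$:
$$I = - \frac{\sqrt{\pi}}{e^{\frac{9}{400}}}.$$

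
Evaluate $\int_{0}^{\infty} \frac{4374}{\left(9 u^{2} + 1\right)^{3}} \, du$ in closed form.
$\frac{2187 \pi}{8}$

Start from the standard arctangent integral
$$J(a) = \int_{0}^{\infty} \frac{6}{a^{2} + u^{2}} \, du = \frac{3 \pi}{a}.$$

Differentiating under the integral sign with respect to $a$,
$$\frac{dJ}{da} = \int_{0}^{\infty} - \frac{12 a}{\left(a^{2} + u^{2}\right)^{2}} \, du = - \frac{3 \pi}{a^{2}},$$
so $\int_{0}^{\infty} \frac{6}{\left(a^{2} + u^{2}\right)^{2}} \, du = \frac{3 \pi}{2 a^{3}}$.

Repeating — each differentiation of $1/(u^2+a^2)^j$ produces $-2ja/(u^2+a^2)^{j+1}$ — and dividing through by $-2ja$ at each step yields, after $2$ differentiations in total,
$$\int_{0}^{\infty} \frac{6}{\left(a^{2} + u^{2}\right)^{3}} \, du = \frac{9 \pi}{8 a^{5}}.$$

Setting $a = \frac{1}{3}$:
$$I = \frac{2187 \pi}{8}.$$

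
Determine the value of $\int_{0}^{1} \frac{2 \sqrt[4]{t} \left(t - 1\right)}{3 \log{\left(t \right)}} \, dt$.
$\log{\left(\frac{3 \sqrt[3]{15}}{5} \right)}$

Consider the one-parameter family: let $I(a) = \int_{0}^{1} \frac{2 \left(- \sqrt[4]{t} + t^{a}\right)}{3 \log{\left(t \right)}} \, dt$.

Since $\dfrac{\partial}{\partial a}\,t^{a} = t^{a} \ln t$, the $\ln t$ in the denominator cancels and
$$\frac{dI}{da} = \int_{0}^{1} \frac{2}{3} t^{a} \, dt = \frac{2}{3} \left[\frac{t^{a+1}}{a+1}\right]_0^1 = \frac{2}{3 \left(a + 1\right)}.$$

Integrating with respect to $a$ gives $I(a) = \log{\left(\frac{2 \sqrt[3]{10} \left(a + 1\right)^{\frac{2}{3}}}{5} \right)} + C$.

At $a = \frac{1}{4}$ the integrand is identically $0$, so $I(\frac{1}{4}) = 0$. The closed form gives $0$, hence $C = 0$.

Setting $a = \frac{5}{4}$:
$$I = \log{\left(\frac{3 \sqrt[3]{15}}{5} \right)}.$$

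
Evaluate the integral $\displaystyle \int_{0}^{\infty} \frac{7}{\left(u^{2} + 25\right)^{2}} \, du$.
$\frac{7 \pi}{500}$

Begin with the known result
$$J(a) = \int_{0}^{\infty} \frac{7}{a^{2} + u^{2}} \, du = \frac{7 \pi}{2 a}.$$

Differentiating under the integral sign with respect to $a$,
$$\frac{dJ}{da} = \int_{0}^{\infty} - \frac{14 a}{\left(a^{2} + u^{2}\right)^{2}} \, du = - \frac{7 \pi}{2 a^{2}},$$
so $\int_{0}^{\infty} \frac{7}{\left(a^{2} + u^{2}\right)^{2}} \, du = \frac{7 \pi}{4 a^{3}}$.

Setting $a = 5$:
$$I = \frac{7 \pi}{500}.$$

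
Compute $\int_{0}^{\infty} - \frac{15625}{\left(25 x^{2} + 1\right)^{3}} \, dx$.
$- \frac{9375 \pi}{16}$

Recall the elementary integral
$$J(a) = \int_{0}^{\infty} - \frac{1}{a^{2} + x^{2}} \, dx = - \frac{\pi}{2 a}.$$

Differentiating under the integral sign with respect to $a$,
$$\frac{dJ}{da} = \int_{0}^{\infty} \frac{2 a}{\left(a^{2} + x^{2}\right)^{2}} \, dx = \frac{\pi}{2 a^{2}},$$
so $\int_{0}^{\infty} - \frac{1}{\left(a^{2} + x^{2}\right)^{2}} \, dx = - \frac{\pi}{4 a^{3}}$.

Repeating — each differentiation of $1/(x^2+a^2)^j$ produces $-2ja/(x^2+a^2)^{j+1}$ — and dividing through by $-2ja$ at each step yields, after $2$ differentiations in total,
$$\int_{0}^{\infty} - \frac{1}{\left(a^{2} + x^{2}\right)^{3}} \, dx = - \frac{3 \pi}{16 a^{5}}.$$

Setting $a = \frac{1}{5}$:
$$I = - \frac{9375 \pi}{16}.$$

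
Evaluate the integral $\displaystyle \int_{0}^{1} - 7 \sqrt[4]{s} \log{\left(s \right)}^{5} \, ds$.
$\frac{688128}{3125}$

Begin with the known integral
$$J(a) = \int_{0}^{1} - 7 s^{a} \, ds = - \frac{7}{a + 1}.$$

Differentiating under the integral sign brings down a factor of $\ln s$:
$$\frac{dJ}{da} = \int_{0}^{1} - 7 s^{a} \log{\left(s \right)} \, ds = \frac{7}{\left(a + 1\right)^{2}}.$$

Repeating $5$ times in total — each differentiation brings down another $\ln s$ — gives
$$\frac{d^{5}J}{da^{5}} = \int_{0}^{1} - 7 s^{a} \log{\left(s \right)}^{5} \, ds = \frac{840}{\left(a + 1\right)^{6}},$$
and the integrand here is exactly the target integrand, so $I = \frac{840}{\left(a + 1\right)^{6}}$.

Setting $a = \frac{1}{4}$:
$$I = \frac{688128}{3125}.$$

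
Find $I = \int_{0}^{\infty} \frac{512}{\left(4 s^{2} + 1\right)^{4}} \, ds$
$40 \pi$

Begin with the known result
$$J(a) = \int_{0}^{\infty} \frac{2}{a^{2} + s^{2}} \, ds = \frac{\pi}{a}.$$

Differentiating under the integral sign with respect to $a$,
$$\frac{dJ}{da} = \int_{0}^{\infty} - \frac{4 a}{\left(a^{2} + s^{2}\right)^{2}} \, ds = - \frac{\pi}{a^{2}},$$
so $\int_{0}^{\infty} \frac{2}{\left(a^{2} + s^{2}\right)^{2}} \, ds = \frac{\pi}{2 a^{3}}$.

Repeating — each differentiation of $1/(s^2+a^2)^j$ produces $-2ja/(s^2+a^2)^{j+1}$ — and dividing through by $-2ja$ at each step yields, after $3$ differentiations in total,
$$\int_{0}^{\infty} \frac{2}{\left(a^{2} + s^{2}\right)^{4}} \, ds = \frac{5 \pi}{16 a^{7}}.$$

Setting $a = \frac{1}{2}$:
$$I = 40 \pi.$$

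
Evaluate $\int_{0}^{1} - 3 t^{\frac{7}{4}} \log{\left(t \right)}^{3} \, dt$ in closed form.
$\frac{4608}{14641}$

Consider the simpler parametrised integral
$$J(a) = \int_{0}^{1} - 3 t^{a} \, dt = - \frac{3}{a + 1}.$$

Differentiating under the integral sign brings down a factor of $\ln t$:
$$\frac{dJ}{da} = \int_{0}^{1} - 3 t^{a} \log{\left(t \right)} \, dt = \frac{3}{\left(a + 1\right)^{2}}.$$

Repeating $3$ times in total — each differentiation brings down another $\ln t$ — gives
$$\frac{d^{3}J}{da^{3}} = \int_{0}^{1} - 3 t^{a} \log{\left(t \right)}^{3} \, dt = \frac{18}{\left(a + 1\right)^{4}},$$
and the integrand here is exactly the target integrand, so $I = \frac{18}{\left(a + 1\right)^{4}}$.

Setting $a = \frac{7}{4}$:
$$I = \frac{4608}{14641}.$$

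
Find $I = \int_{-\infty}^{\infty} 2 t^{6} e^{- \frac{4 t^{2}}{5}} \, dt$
$\frac{1875 \sqrt{5} \sqrt{\pi}}{512}$

Consider the simpler parametrised integral
$$J(a) = \int_{-\infty}^{\infty} 2 e^{- a t^{2}} \, dt = \frac{2 \sqrt{\pi}}{\sqrt{a}}.$$

Differentiating under the integral sign brings down a factor of $(-t^2)$:
$$\frac{dJ}{da} = \int_{-\infty}^{\infty} - 2 t^{2} e^{- a t^{2}} \, dt = - \frac{\sqrt{\pi}}{a^{\frac{3}{2}}}.$$

Repeating $3$ times in total — each differentiation brings down another $(-t^2)$ — gives
$$\frac{d^{3}J}{da^{3}} = \int_{-\infty}^{\infty} - 2 t^{6} e^{- a t^{2}} \, dt = - \frac{15 \sqrt{\pi}}{4 a^{\frac{7}{2}}},$$
and the integrand here is $(-1)^{3}$ times the target integrand, so $I = (-1)^{3}\,\frac{d^{3}J}{da^{3}} = \frac{15 \sqrt{\pi}}{4 a^{\frac{7}{2}}}$.

Setting $a = \frac{4}{5}$:
$$I = \frac{1875 \sqrt{5} \sqrt{\pi}}{512}.$$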